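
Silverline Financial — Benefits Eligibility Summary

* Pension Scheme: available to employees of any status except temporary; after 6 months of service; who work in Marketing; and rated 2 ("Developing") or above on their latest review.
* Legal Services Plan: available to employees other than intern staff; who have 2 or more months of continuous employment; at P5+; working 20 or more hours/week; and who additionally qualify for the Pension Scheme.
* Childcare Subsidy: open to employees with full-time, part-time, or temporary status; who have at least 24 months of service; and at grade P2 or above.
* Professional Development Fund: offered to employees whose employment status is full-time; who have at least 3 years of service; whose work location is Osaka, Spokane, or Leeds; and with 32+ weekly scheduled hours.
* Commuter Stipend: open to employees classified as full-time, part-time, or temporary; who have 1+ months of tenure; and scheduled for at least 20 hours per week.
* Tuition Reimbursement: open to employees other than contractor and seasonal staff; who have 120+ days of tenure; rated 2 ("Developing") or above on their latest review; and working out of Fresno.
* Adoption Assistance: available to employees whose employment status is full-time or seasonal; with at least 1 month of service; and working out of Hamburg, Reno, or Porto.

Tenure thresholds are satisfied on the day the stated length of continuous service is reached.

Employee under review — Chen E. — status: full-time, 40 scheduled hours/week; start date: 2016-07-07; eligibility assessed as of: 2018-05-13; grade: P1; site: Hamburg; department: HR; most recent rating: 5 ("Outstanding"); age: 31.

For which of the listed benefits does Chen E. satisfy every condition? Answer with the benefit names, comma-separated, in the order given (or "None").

Service from 2016-07-07 to 2018-05-13: 675 days.
Pension Scheme — status full-time ✓ (not excluded); service 675 days ≥ 6 months (≈180 days) ✓; dept HR ✗ → not eligible.
Legal Services Plan — status full-time ✓ (not excluded); service 675 days ≥ 2 months (≈60 days) ✓; grade P1 < P5 ✗ → not eligible.
Childcare Subsidy — status full-time ✓; service 675 days < 24 months (≈720 days) ✗ → not eligible.
Professional Development Fund — status full-time ✓; service 675 days < 3 years (≈1095 days) ✗ → not eligible.
Commuter Stipend — status full-time ✓; service 675 days ≥ 1 month (≈30 days) ✓; 40 hrs/wk ≥ 20 ✓ → eligible.
Tuition Reimbursement — status full-time ✓ (not excluded); service 675 days ≥ 120 days ✓; rating 5 ≥ 2 ✓; site Hamburg ✗ (not Fresno) → not eligible.
Adoption Assistance — status full-time ✓; service 675 days ≥ 1 month (≈30 days) ✓; site Hamburg ✓ → eligible.

Commuter Stipend, Adoption Assistance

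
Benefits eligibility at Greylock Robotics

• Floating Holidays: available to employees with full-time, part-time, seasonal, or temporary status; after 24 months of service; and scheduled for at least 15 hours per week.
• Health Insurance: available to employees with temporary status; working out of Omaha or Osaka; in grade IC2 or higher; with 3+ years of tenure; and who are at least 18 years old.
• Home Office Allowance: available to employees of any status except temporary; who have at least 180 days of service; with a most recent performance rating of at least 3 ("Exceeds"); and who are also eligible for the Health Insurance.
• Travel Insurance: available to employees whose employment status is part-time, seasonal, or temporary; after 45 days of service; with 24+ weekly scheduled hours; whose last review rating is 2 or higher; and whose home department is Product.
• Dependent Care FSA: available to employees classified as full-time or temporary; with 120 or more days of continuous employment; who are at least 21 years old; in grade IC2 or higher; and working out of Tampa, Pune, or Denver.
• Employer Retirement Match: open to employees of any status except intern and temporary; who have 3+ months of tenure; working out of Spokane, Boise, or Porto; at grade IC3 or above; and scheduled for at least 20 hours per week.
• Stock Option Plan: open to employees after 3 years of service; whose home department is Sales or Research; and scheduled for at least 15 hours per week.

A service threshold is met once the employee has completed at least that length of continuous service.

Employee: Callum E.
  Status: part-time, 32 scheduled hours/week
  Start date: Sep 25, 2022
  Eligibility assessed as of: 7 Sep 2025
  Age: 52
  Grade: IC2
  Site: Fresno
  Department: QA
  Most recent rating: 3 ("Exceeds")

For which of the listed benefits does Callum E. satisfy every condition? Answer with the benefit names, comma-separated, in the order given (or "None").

Floating Holidays

Service from Sep 25, 2022 to 7 Sep 2025: 1078 days.
Floating Holidays — status part-time ✓; service 1078 days ≥ 24 months (≈720 days) ✓; 32 hrs/wk ≥ 15 ✓ → eligible.
Health Insurance — status part-time ✗ (requires temporary) → not eligible.
Home Office Allowance — status part-time ✓ (not excluded); service 1078 days ≥ 180 days ✓; rating 3 ≥ 3 ✓; not eligible for Health Insurance ✗ → not eligible.
Travel Insurance — status part-time ✓; service 1078 days ≥ 45 days ✓; 32 hrs/wk ≥ 24 ✓; rating 3 ≥ 2 ✓; dept QA ✗ → not eligible.
Dependent Care FSA — status part-time ✗ (requires full-time or temporary) → not eligible.
Employer Retirement Match — status part-time ✓ (not excluded); service 1078 days ≥ 3 months (≈90 days) ✓; site Fresno ✗ (not Spokane, Boise, or Porto) → not eligible.
Stock Option Plan — service 1078 days < 3 years (≈1095 days) ✗ → not eligible.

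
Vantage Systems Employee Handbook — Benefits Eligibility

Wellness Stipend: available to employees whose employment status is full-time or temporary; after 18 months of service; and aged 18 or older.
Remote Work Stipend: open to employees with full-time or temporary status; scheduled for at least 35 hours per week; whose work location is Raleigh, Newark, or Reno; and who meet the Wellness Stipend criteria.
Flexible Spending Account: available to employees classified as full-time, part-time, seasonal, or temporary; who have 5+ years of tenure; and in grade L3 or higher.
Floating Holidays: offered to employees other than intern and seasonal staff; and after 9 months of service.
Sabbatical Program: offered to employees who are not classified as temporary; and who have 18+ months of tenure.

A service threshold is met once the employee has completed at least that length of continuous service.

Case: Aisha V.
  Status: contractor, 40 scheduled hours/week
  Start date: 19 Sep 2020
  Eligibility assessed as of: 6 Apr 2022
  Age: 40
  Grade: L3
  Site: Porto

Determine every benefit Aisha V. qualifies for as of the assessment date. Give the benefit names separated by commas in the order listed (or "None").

Service from 19 Sep 2020 to 6 Apr 2022: 564 days.
Wellness Stipend — status contractor ✗ (requires full-time or temporary) → not eligible.
Remote Work Stipend — status contractor ✗ (requires full-time or temporary) → not eligible.
Flexible Spending Account — status contractor ✗ (requires full-time, part-time, seasonal, or temporary) → not eligible.
Floating Holidays — status contractor ✓ (not excluded); service 564 days ≥ 9 months (≈270 days) ✓ → eligible.
Sabbatical Program — status contractor ✓ (not excluded); service 564 days ≥ 18 months (≈540 days) ✓ → eligible.

Floating Holidays, Sabbatical Program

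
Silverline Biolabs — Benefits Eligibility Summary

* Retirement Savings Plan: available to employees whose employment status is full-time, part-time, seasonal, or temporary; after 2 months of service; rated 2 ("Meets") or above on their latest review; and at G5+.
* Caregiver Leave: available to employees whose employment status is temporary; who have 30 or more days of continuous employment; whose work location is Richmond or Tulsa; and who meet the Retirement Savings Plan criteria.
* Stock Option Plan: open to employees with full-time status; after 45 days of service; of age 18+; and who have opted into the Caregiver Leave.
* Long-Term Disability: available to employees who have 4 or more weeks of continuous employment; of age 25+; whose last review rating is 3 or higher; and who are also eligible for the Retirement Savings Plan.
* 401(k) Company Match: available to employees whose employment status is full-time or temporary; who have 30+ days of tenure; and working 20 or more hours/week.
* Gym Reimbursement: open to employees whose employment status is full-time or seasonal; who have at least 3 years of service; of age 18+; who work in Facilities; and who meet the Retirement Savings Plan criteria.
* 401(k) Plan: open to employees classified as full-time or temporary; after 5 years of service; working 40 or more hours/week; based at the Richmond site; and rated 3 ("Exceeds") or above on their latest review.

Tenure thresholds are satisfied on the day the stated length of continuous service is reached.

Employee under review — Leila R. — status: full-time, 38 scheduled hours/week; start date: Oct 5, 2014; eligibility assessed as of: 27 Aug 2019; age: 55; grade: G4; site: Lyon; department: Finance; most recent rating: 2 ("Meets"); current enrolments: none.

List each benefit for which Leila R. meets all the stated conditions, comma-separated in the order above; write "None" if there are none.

Service from Oct 5, 2014 to 27 Aug 2019: 1787 days.
Retirement Savings Plan — status full-time ✓; service 1787 days ≥ 2 months (≈60 days) ✓; rating 2 ≥ 2 ✓; grade G4 < G5 ✗ → not eligible.
Caregiver Leave — status full-time ✗ (requires temporary) → not eligible.
Stock Option Plan — status full-time ✓; service 1787 days ≥ 45 days ✓; age 55 ≥ 18 ✓; not enrolled in Caregiver Leave ✗ → not eligible.
Long-Term Disability — service 1787 days ≥ 4 weeks (≈28 days) ✓; age 55 ≥ 25 ✓; rating 2 < 3 ✗ → not eligible.
401(k) Company Match — status full-time ✓; service 1787 days ≥ 30 days ✓; 38 hrs/wk ≥ 20 ✓ → eligible.
Gym Reimbursement — status full-time ✓; service 1787 days ≥ 3 years (≈1095 days) ✓; age 55 ≥ 18 ✓; dept Finance ✗ → not eligible.
401(k) Plan — status full-time ✓; service 1787 days < 5 years (≈1825 days) ✗ → not eligible.

401(k) Company Match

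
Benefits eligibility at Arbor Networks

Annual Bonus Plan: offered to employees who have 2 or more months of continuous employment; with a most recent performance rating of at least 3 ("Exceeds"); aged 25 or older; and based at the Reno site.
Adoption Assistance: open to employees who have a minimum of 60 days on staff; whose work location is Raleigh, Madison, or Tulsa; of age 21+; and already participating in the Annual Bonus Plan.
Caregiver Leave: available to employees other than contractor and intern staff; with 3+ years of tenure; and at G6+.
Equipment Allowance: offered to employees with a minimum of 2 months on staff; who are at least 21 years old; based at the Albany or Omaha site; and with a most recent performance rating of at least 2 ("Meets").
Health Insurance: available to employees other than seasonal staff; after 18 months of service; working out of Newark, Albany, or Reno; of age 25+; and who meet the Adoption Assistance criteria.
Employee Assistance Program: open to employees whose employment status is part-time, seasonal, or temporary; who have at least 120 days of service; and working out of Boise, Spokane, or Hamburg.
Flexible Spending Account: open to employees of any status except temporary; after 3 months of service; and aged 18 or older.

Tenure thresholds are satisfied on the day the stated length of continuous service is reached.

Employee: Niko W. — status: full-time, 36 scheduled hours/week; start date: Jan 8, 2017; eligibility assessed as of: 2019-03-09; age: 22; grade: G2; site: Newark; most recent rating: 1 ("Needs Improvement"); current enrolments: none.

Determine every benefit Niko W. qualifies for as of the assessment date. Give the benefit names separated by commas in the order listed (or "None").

Flexible Spending Account

Service from Jan 8, 2017 to 2019-03-09: 790 days.
Annual Bonus Plan — service 790 days ≥ 2 months (≈60 days) ✓; rating 1 < 3 ✗ → not eligible.
Adoption Assistance — service 790 days ≥ 60 days ✓; site Newark ✗ (not Raleigh, Madison, or Tulsa) → not eligible.
Caregiver Leave — status full-time ✓ (not excluded); service 790 days < 3 years (≈1095 days) ✗ → not eligible.
Equipment Allowance — service 790 days ≥ 2 months (≈60 days) ✓; age 22 ≥ 21 ✓; site Newark ✗ (not Albany or Omaha) → not eligible.
Health Insurance — status full-time ✓ (not excluded); service 790 days ≥ 18 months (≈540 days) ✓; site Newark ✓; age 22 < 25 ✗ → not eligible.
Employee Assistance Program — status full-time ✗ (requires part-time, seasonal, or temporary) → not eligible.
Flexible Spending Account — status full-time ✓ (not excluded); service 790 days ≥ 3 months (≈90 days) ✓; age 22 ≥ 18 ✓ → eligible.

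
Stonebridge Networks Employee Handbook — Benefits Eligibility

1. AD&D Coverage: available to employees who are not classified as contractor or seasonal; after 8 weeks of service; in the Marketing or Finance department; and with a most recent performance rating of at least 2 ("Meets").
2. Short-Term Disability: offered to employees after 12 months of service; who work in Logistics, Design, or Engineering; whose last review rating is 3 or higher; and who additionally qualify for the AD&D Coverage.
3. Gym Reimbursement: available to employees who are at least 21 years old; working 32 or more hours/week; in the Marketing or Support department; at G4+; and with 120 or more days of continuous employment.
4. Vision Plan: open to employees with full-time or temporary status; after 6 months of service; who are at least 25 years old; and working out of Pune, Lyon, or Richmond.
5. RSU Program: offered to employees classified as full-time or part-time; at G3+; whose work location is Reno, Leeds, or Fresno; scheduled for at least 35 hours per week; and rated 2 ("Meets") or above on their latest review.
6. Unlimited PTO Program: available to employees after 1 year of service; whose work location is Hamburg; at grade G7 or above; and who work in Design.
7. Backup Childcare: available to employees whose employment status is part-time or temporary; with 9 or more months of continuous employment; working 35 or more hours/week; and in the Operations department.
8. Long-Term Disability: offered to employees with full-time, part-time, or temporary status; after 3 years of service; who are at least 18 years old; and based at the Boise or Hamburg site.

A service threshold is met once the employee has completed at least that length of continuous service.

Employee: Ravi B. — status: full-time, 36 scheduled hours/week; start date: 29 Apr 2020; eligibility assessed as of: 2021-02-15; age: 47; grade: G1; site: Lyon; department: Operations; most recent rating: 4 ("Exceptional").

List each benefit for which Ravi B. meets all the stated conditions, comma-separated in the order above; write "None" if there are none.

Vision Plan

Service from 29 Apr 2020 to 2021-02-15: 292 days.
AD&D Coverage — status full-time ✓ (not excluded); service 292 days ≥ 8 weeks (≈56 days) ✓; dept Operations ✗ → not eligible.
Short-Term Disability — service 292 days < 12 months (≈360 days) ✗ → not eligible.
Gym Reimbursement — age 47 ≥ 21 ✓; 36 hrs/wk ≥ 32 ✓; dept Operations ✗ → not eligible.
Vision Plan — status full-time ✓; service 292 days ≥ 6 months (≈180 days) ✓; age 47 ≥ 25 ✓; site Lyon ✓ → eligible.
RSU Program — status full-time ✓; grade G1 < G3 ✗ → not eligible.
Unlimited PTO Program — service 292 days < 1 year (≈365 days) ✗ → not eligible.
Backup Childcare — status full-time ✗ (requires part-time or temporary) → not eligible.
Long-Term Disability — status full-time ✓; service 292 days < 3 years (≈1095 days) ✗ → not eligible.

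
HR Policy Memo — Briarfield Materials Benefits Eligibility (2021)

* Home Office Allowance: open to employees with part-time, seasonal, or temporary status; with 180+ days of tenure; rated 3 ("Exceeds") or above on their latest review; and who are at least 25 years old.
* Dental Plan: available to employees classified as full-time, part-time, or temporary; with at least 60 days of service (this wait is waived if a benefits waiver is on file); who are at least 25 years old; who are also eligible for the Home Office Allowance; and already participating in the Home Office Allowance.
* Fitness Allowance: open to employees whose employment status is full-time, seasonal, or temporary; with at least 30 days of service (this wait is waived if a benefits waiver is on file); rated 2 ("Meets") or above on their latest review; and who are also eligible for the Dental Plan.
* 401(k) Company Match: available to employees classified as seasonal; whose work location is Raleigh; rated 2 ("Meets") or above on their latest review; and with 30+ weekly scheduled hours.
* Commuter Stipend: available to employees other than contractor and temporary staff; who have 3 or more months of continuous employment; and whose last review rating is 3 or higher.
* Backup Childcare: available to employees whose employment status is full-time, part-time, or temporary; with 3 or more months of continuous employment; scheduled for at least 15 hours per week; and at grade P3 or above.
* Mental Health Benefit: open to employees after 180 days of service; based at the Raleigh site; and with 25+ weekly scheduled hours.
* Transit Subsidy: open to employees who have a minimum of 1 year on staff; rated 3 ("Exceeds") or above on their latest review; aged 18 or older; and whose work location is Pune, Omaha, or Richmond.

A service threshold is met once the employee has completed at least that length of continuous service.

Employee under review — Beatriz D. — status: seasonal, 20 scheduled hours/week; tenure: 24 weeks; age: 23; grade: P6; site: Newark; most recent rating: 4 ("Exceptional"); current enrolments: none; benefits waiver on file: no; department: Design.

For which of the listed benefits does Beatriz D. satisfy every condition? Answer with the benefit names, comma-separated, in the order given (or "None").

Home Office Allowance — status seasonal ✓; service 24 weeks < 180 days ✗ → not eligible.
Dental Plan — status seasonal ✗ (requires full-time, part-time, or temporary) → not eligible.
Fitness Allowance — status seasonal ✓; no waiver, service 24 weeks ≥ 30 days ✓; rating 4 ≥ 2 ✓; not eligible for Dental Plan ✗ → not eligible.
401(k) Company Match — status seasonal ✓; site Newark ✗ (not Raleigh) → not eligible.
Commuter Stipend — status seasonal ✓ (not excluded); service 24 weeks ≥ 3 months (≈90 days) ✓; rating 4 ≥ 3 ✓ → eligible.
Backup Childcare — status seasonal ✗ (requires full-time, part-time, or temporary) → not eligible.
Mental Health Benefit — service 24 weeks < 180 days ✗ → not eligible.
Transit Subsidy — service 24 weeks < 1 year (≈365 days) ✗ → not eligible.

Commuter Stipend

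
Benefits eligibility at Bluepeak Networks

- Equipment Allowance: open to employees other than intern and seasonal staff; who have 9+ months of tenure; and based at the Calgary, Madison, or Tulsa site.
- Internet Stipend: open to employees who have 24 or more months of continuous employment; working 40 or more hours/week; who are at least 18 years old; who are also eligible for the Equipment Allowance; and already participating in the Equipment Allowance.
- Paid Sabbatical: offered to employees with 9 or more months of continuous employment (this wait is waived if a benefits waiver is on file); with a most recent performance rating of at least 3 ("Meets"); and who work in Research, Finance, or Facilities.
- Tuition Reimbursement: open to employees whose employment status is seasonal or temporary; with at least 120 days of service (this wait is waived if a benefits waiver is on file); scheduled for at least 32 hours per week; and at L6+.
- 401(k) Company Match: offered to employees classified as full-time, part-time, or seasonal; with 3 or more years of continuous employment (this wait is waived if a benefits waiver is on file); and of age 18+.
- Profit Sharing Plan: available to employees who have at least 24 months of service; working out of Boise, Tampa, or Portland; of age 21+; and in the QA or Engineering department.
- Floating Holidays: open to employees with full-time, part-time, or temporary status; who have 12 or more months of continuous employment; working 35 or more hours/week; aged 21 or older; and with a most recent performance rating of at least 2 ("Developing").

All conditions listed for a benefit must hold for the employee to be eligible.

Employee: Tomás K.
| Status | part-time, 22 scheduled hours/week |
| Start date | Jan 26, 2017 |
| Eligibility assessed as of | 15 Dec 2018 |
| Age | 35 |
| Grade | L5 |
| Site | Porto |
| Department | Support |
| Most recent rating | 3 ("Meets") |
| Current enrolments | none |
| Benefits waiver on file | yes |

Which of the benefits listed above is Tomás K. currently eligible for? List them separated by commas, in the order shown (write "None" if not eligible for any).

401(k) Company Match

Service from Jan 26, 2017 to 15 Dec 2018: 688 days.
Equipment Allowance — status part-time ✓ (not excluded); service 688 days ≥ 9 months (≈270 days) ✓; site Porto ✗ (not Calgary, Madison, or Tulsa) → not eligible.
Internet Stipend — service 688 days < 24 months (≈720 days) ✗ → not eligible.
Paid Sabbatical — benefits waiver on file ✓; rating 3 ≥ 3 ✓; dept Support ✗ → not eligible.
Tuition Reimbursement — status part-time ✗ (requires seasonal or temporary) → not eligible.
401(k) Company Match — status part-time ✓; benefits waiver on file ✓; age 35 ≥ 18 ✓ → eligible.
Profit Sharing Plan — service 688 days < 24 months (≈720 days) ✗ → not eligible.
Floating Holidays — status part-time ✓; service 688 days ≥ 12 months (≈360 days) ✓; 22 hrs/wk < 35 ✗ → not eligible.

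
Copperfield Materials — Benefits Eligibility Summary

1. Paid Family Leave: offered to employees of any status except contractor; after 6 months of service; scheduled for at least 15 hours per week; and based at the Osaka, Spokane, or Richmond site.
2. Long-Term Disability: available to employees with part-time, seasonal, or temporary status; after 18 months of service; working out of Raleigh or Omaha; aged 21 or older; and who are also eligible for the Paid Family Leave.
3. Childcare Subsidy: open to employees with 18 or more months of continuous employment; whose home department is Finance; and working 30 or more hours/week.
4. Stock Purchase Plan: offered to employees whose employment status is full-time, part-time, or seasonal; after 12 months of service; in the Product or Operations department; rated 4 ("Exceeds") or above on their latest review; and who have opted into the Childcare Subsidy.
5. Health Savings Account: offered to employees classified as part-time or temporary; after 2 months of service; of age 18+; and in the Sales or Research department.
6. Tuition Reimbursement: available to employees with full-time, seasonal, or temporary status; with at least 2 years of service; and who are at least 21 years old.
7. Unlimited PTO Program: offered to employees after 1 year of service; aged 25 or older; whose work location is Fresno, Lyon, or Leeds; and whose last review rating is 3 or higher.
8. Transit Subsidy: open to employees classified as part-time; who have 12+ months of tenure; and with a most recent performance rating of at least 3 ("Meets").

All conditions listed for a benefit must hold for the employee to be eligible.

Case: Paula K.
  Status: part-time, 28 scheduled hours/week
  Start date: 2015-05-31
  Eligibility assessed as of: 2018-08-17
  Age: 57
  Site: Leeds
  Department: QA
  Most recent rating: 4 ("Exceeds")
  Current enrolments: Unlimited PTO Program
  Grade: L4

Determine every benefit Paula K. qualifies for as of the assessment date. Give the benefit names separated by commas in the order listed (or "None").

Service from 2015-05-31 to 2018-08-17: 1174 days.
Paid Family Leave — status part-time ✓ (not excluded); service 1174 days ≥ 6 months (≈180 days) ✓; 28 hrs/wk ≥ 15 ✓; site Leeds ✗ (not Osaka, Spokane, or Richmond) → not eligible.
Long-Term Disability — status part-time ✓; service 1174 days ≥ 18 months (≈540 days) ✓; site Leeds ✗ (not Raleigh or Omaha) → not eligible.
Childcare Subsidy — service 1174 days ≥ 18 months (≈540 days) ✓; dept QA ✗ → not eligible.
Stock Purchase Plan — status part-time ✓; service 1174 days ≥ 12 months (≈360 days) ✓; dept QA ✗ → not eligible.
Health Savings Account — status part-time ✓; service 1174 days ≥ 2 months (≈60 days) ✓; age 57 ≥ 18 ✓; dept QA ✗ → not eligible.
Tuition Reimbursement — status part-time ✗ (requires full-time, seasonal, or temporary) → not eligible.
Unlimited PTO Program — service 1174 days ≥ 1 year (≈365 days) ✓; age 57 ≥ 25 ✓; site Leeds ✓; rating 4 ≥ 3 ✓ → eligible.
Transit Subsidy — status part-time ✓; service 1174 days ≥ 12 months (≈360 days) ✓; rating 4 ≥ 3 ✓ → eligible.

Unlimited PTO Program, Transit Subsidy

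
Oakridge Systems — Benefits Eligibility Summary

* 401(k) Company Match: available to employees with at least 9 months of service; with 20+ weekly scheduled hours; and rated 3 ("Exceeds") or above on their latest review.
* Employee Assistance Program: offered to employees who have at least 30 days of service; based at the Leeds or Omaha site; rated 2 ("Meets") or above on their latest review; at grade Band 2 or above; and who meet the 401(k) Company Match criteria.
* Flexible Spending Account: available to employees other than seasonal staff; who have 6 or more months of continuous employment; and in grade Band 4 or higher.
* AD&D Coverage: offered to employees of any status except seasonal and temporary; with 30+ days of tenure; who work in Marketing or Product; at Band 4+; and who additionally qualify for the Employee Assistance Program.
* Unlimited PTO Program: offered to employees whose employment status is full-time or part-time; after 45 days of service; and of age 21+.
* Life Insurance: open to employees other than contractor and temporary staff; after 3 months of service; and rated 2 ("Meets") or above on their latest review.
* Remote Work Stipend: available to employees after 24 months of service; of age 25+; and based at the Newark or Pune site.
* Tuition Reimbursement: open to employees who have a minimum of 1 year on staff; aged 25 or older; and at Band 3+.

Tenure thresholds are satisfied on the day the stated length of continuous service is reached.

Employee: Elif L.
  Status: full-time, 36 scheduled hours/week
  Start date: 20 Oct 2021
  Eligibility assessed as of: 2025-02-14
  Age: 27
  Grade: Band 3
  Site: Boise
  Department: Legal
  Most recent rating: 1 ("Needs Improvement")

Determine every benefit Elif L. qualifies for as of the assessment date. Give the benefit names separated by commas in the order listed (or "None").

Service from 20 Oct 2021 to 2025-02-14: 1213 days.
401(k) Company Match — service 1213 days ≥ 9 months (≈270 days) ✓; 36 hrs/wk ≥ 20 ✓; rating 1 < 3 ✗ → not eligible.
Employee Assistance Program — service 1213 days ≥ 30 days ✓; site Boise ✗ (not Leeds or Omaha) → not eligible.
Flexible Spending Account — status full-time ✓ (not excluded); service 1213 days ≥ 6 months (≈180 days) ✓; grade Band 3 < Band 4 ✗ → not eligible.
AD&D Coverage — status full-time ✓ (not excluded); service 1213 days ≥ 30 days ✓; dept Legal ✗ → not eligible.
Unlimited PTO Program — status full-time ✓; service 1213 days ≥ 45 days ✓; age 27 ≥ 21 ✓ → eligible.
Life Insurance — status full-time ✓ (not excluded); service 1213 days ≥ 3 months (≈90 days) ✓; rating 1 < 2 ✗ → not eligible.
Remote Work Stipend — service 1213 days ≥ 24 months (≈720 days) ✓; age 27 ≥ 25 ✓; site Boise ✗ (not Newark or Pune) → not eligible.
Tuition Reimbursement — service 1213 days ≥ 1 year (≈365 days) ✓; age 27 ≥ 25 ✓; grade Band 3 ≥ Band 3 ✓ → eligible.

Unlimited PTO Program, Tuition Reimbursement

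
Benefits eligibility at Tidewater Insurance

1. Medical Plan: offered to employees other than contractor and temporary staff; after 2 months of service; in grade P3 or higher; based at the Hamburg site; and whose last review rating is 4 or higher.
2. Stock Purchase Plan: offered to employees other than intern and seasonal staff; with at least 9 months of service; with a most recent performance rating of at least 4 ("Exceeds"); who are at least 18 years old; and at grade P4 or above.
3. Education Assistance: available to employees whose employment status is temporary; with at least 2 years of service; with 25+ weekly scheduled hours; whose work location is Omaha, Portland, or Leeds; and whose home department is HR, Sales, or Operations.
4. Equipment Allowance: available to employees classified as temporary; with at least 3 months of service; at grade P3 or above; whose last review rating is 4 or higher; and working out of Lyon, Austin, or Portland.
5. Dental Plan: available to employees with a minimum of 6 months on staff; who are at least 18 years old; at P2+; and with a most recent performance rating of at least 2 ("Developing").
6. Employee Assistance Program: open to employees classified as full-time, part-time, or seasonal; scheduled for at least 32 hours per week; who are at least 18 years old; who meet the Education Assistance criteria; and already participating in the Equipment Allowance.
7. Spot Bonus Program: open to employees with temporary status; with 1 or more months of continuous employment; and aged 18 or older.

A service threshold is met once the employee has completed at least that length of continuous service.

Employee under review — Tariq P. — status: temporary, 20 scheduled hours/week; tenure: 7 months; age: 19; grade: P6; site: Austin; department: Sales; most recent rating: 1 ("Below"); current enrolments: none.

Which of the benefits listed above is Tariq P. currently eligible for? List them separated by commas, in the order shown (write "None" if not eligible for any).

Spot Bonus Program

Medical Plan — status temporary ✗ (excluded) → not eligible.
Stock Purchase Plan — status temporary ✓ (not excluded); service 7 months < 9 months ✗ → not eligible.
Education Assistance — status temporary ✓; service 7 months < 2 years (≈730 days) ✗ → not eligible.
Equipment Allowance — status temporary ✓; service 7 months ≥ 3 months ✓; grade P6 ≥ P3 ✓; rating 1 < 4 ✗ → not eligible.
Dental Plan — service 7 months ≥ 6 months ✓; age 19 ≥ 18 ✓; grade P6 ≥ P2 ✓; rating 1 < 2 ✗ → not eligible.
Employee Assistance Program — status temporary ✗ (requires full-time, part-time, or seasonal) → not eligible.
Spot Bonus Program — status temporary ✓; service 7 months ≥ 1 month ✓; age 19 ≥ 18 ✓ → eligible.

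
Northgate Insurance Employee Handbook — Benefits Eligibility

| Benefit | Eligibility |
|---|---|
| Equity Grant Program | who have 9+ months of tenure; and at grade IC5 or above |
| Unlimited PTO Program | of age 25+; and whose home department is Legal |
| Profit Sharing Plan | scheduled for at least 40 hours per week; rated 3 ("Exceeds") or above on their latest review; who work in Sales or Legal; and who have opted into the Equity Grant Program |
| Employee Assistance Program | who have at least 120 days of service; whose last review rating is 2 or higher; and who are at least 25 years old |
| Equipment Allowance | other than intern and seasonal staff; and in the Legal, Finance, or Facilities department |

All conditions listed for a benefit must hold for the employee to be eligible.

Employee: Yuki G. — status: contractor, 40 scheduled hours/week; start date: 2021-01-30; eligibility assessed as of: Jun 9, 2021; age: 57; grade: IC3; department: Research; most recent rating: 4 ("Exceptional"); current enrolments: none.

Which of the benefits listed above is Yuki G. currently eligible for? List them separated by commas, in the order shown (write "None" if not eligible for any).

Service from 2021-01-30 to Jun 9, 2021: 130 days.
Equity Grant Program — service 130 days < 9 months (≈270 days) ✗ → not eligible.
Unlimited PTO Program — age 57 ≥ 25 ✓; dept Research ✗ → not eligible.
Profit Sharing Plan — 40 hrs/wk ≥ 40 ✓; rating 4 ≥ 3 ✓; dept Research ✗ → not eligible.
Employee Assistance Program — service 130 days ≥ 120 days ✓; rating 4 ≥ 2 ✓; age 57 ≥ 25 ✓ → eligible.
Equipment Allowance — status contractor ✓ (not excluded); dept Research ✗ → not eligible.

Employee Assistance Program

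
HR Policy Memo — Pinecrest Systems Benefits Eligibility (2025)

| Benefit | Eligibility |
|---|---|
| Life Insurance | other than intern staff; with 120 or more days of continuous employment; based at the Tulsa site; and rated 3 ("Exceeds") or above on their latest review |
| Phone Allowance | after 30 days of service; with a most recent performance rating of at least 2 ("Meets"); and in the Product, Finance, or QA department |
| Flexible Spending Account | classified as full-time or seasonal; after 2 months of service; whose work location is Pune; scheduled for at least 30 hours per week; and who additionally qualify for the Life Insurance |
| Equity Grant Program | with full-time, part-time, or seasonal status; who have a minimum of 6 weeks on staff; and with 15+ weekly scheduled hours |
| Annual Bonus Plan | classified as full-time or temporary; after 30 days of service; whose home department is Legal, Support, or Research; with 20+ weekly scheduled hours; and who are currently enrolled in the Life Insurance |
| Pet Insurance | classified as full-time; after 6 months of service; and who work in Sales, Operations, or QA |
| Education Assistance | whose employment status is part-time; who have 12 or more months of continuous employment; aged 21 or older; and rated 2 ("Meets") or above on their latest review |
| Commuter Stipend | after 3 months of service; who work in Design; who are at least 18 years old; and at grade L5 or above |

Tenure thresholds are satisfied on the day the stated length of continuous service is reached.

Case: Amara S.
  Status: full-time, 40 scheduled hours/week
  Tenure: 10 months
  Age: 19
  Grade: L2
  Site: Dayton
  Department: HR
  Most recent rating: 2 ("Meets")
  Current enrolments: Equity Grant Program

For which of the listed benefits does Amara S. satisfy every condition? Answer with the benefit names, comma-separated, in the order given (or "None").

Life Insurance — status full-time ✓ (not excluded); service 10 months ≥ 120 days ✓; site Dayton ✗ (not Tulsa) → not eligible.
Phone Allowance — service 10 months ≥ 30 days ✓; rating 2 ≥ 2 ✓; dept HR ✗ → not eligible.
Flexible Spending Account — status full-time ✓; service 10 months ≥ 2 months ✓; site Dayton ✗ (not Pune) → not eligible.
Equity Grant Program — status full-time ✓; service 10 months ≥ 6 weeks (≈42 days) ✓; 40 hrs/wk ≥ 15 ✓ → eligible.
Annual Bonus Plan — status full-time ✓; service 10 months ≥ 30 days ✓; dept HR ✗ → not eligible.
Pet Insurance — status full-time ✓; service 10 months ≥ 6 months ✓; dept HR ✗ → not eligible.
Education Assistance — status full-time ✗ (requires part-time) → not eligible.
Commuter Stipend — service 10 months ≥ 3 months ✓; dept HR ✗ → not eligible.

Equity Grant Program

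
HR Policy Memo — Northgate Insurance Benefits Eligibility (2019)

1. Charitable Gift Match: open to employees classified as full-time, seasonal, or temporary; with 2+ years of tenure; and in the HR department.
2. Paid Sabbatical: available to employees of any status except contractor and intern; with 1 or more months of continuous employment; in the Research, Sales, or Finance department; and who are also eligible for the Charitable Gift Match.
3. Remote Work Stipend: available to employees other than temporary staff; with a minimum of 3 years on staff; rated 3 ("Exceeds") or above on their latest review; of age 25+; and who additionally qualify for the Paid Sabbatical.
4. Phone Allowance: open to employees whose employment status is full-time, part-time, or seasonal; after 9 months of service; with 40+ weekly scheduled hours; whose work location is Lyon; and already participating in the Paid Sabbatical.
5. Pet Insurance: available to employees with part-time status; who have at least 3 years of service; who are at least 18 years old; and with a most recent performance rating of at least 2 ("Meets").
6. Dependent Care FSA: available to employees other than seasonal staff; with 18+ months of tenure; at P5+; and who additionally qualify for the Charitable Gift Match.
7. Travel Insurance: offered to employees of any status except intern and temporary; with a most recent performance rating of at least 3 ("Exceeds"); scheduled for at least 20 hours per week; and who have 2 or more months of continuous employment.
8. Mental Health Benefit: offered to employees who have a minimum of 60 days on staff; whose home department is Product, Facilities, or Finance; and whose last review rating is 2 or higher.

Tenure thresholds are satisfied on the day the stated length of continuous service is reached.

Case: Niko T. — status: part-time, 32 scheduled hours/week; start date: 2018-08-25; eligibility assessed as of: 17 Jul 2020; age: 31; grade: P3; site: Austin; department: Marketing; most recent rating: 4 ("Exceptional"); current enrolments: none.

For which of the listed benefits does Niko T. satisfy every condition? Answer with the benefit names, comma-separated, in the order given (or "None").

Travel Insurance

Service from 2018-08-25 to 17 Jul 2020: 692 days.
Charitable Gift Match — status part-time ✗ (requires full-time, seasonal, or temporary) → not eligible.
Paid Sabbatical — status part-time ✓ (not excluded); service 692 days ≥ 1 month (≈30 days) ✓; dept Marketing ✗ → not eligible.
Remote Work Stipend — status part-time ✓ (not excluded); service 692 days < 3 years (≈1095 days) ✗ → not eligible.
Phone Allowance — status part-time ✓; service 692 days ≥ 9 months (≈270 days) ✓; 32 hrs/wk < 40 ✗ → not eligible.
Pet Insurance — status part-time ✓; service 692 days < 3 years (≈1095 days) ✗ → not eligible.
Dependent Care FSA — status part-time ✓ (not excluded); service 692 days ≥ 18 months (≈540 days) ✓; grade P3 < P5 ✗ → not eligible.
Travel Insurance — status part-time ✓ (not excluded); rating 4 ≥ 3 ✓; 32 hrs/wk ≥ 20 ✓; service 692 days ≥ 2 months (≈60 days) ✓ → eligible.
Mental Health Benefit — service 692 days ≥ 60 days ✓; dept Marketing ✗ → not eligible.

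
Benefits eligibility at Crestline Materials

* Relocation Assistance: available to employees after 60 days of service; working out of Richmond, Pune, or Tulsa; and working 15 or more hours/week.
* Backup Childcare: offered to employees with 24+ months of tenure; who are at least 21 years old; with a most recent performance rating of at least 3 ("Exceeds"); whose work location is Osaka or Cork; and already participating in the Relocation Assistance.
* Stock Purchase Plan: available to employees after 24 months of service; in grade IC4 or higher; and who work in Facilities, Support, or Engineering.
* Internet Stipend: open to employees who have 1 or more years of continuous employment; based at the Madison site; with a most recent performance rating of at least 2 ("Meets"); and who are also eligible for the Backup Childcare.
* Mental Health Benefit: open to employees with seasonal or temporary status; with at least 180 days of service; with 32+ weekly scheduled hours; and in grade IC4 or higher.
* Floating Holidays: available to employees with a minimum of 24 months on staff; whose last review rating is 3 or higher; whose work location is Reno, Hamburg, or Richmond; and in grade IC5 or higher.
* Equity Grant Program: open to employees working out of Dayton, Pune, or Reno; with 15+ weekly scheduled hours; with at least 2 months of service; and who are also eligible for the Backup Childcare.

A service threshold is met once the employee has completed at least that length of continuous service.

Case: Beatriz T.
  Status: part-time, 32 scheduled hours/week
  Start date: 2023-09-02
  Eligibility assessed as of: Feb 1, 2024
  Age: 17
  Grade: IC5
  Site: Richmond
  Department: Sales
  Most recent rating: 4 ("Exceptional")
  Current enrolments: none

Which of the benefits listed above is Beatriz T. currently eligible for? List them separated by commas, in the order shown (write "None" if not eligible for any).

Service from 2023-09-02 to Feb 1, 2024: 152 days.
Relocation Assistance — service 152 days ≥ 60 days ✓; site Richmond ✓; 32 hrs/wk ≥ 15 ✓ → eligible.
Backup Childcare — service 152 days < 24 months (≈720 days) ✗ → not eligible.
Stock Purchase Plan — service 152 days < 24 months (≈720 days) ✗ → not eligible.
Internet Stipend — service 152 days < 1 year (≈365 days) ✗ → not eligible.
Mental Health Benefit — status part-time ✗ (requires seasonal or temporary) → not eligible.
Floating Holidays — service 152 days < 24 months (≈720 days) ✗ → not eligible.
Equity Grant Program — site Richmond ✗ (not Dayton, Pune, or Reno) → not eligible.

Relocation Assistance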